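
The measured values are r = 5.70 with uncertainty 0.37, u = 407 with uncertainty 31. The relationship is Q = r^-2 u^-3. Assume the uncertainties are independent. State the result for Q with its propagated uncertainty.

Relative error in a monomial: (δQ/Q)² = Σ (nᵢ · δxᵢ/xᵢ)².
  (-2·δr/r)² = (-2×0.0649)² = 0.0169;  (-3·δu/u)² = (-3×0.0762)² = 0.0522
δQ/Q = √(0.0691) = 0.263
Q = 4.57e-10, so δQ = 0.263 × 4.57e-10 = 1.2e-10.

(4.57 ± 1.20) × 10^-10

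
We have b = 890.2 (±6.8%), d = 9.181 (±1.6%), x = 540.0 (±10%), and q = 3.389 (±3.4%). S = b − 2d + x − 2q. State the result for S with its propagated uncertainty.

1405 ± 81.1

Each term contributes (cᵢ δxᵢ)² to (δS)²:
  (δb)² = 3660;  (2·δd)² = 0.0863;  (δx)² = 2920;  (2·δq)² = 0.0531
δS = √(6580) = 81.1
S = 1405.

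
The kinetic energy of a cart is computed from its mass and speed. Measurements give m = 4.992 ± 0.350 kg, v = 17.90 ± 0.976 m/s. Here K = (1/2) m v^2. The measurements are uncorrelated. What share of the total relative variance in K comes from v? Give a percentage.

70.8%

(δK/K)² = (1·δm/m)² + (2·δv/v)²
  m term: (1×0.0701)² = 0.00492
  v term: (2×0.0545)² = 0.0119
Total = 0.0168. Share from v = 0.0119/0.0168 = 0.708.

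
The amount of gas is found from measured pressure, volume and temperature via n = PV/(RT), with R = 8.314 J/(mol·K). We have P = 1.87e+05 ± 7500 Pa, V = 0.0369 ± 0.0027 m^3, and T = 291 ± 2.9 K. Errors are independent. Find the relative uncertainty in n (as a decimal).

0.0840

For a monomial n ∝ P, V, T^-1, fractional errors add in quadrature:
  (1·δP/P)² = (1×0.0401)² = 0.00161;  (1·δV/V)² = (1×0.0732)² = 0.00535;  (-1·δT/T)² = (-1×0.00997)² = 9.93e-05
δn/n = √(0.00706) = 0.0840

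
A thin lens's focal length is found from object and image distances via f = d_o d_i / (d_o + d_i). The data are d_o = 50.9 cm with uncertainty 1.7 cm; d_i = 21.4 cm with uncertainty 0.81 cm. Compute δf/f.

0.0284

∂f/∂d_o = (d_i/(d_o+d_i))² = 0.0876;  ∂f/∂d_i = (d_o/(d_o+d_i))² = 0.496
δf = √((∂f/∂d_o · δd_o)² + (∂f/∂d_i · δd_i)²) = √(0.0222 + 0.161) = 0.428 cm
f = 15.1 cm, so δf/f = 0.428/15.1 = 0.0284.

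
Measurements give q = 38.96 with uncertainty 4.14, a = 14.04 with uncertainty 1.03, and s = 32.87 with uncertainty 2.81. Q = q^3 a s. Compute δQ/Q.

0.338

Q is a product of powers, so relative uncertainties combine in quadrature:
  (3·δq/q)² = (3×0.106)² = 0.102;  (1·δa/a)² = (1×0.0734)² = 0.00538;  (1·δs/s)² = (1×0.0855)² = 0.00731
δQ/Q = √(0.114) = 0.338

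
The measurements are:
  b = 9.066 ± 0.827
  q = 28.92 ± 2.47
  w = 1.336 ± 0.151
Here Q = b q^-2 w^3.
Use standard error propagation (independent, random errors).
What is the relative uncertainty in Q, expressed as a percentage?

Products/powers → add relative errors in quadrature, weighted by exponent:
  (1·δb/b)² = (1×0.0912)² = 0.00832;  (-2·δq/q)² = (-2×0.0854)² = 0.0292;  (3·δw/w)² = (3×0.113)² = 0.115
δQ/Q = √(0.152) = 0.390

39.0%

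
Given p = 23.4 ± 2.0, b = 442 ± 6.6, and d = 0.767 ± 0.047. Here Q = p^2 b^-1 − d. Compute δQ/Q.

0.461

Let w = p^2·b^-1 = 1.24. δw/w = √((2·δp/p)² + (-1·δb/b)²) = √(0.0292 + 0.000223) = 0.172, so δw = 0.213.
Q = w − d: δQ = √(δw² + δd²) = √(0.0452 + 0.00221) = 0.218
Q = 0.472, so δQ/Q = 0.218/0.472 = 0.461.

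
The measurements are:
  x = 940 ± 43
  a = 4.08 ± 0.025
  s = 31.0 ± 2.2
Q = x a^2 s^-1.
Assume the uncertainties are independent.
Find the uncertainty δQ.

Products/powers → add relative errors in quadrature, weighted by exponent:
  (1·δx/x)² = (1×0.0457)² = 0.00209;  (2·δa/a)² = (2×0.00613)² = 0.000150;  (-1·δs/s)² = (-1×0.0710)² = 0.00504
δQ/Q = √(0.00728) = 0.0853
Q = 505, so δQ = 0.0853 × 505 = 43.1.

43.1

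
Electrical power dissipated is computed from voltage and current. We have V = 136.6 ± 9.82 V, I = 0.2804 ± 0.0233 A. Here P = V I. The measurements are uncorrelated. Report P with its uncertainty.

38.30 ± 4.21 W

P is a product of powers, so relative uncertainties combine in quadrature:
  (1·δV/V)² = (1×0.0719)² = 0.00517;  (1·δI/I)² = (1×0.0831)² = 0.00690
δP/P = √(0.0121) = 0.110
P = 38.30 W, so δP = 0.110 × 38.30 = 4.21 W.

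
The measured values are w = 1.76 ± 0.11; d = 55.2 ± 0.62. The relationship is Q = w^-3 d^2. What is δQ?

Q is a product of powers, so relative uncertainties combine in quadrature:
  (-3·δw/w)² = (-3×0.0625)² = 0.0352;  (2·δd/d)² = (2×0.0112)² = 0.000505
δQ/Q = √(0.0357) = 0.189
Q = 559, so δQ = 0.189 × 559 = 106.

106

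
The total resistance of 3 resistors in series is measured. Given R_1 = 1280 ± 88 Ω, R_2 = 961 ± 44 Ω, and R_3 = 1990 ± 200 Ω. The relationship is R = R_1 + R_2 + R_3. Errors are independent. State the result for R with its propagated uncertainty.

4230 ± 223 Ω

Each term contributes (cᵢ δxᵢ)² to (δR)²:
  (δR_1)² = 7740;  (δR_2)² = 1940;  (δR_3)² = 40000
δR = √(49700) = 223 Ω
R = 4230 Ω.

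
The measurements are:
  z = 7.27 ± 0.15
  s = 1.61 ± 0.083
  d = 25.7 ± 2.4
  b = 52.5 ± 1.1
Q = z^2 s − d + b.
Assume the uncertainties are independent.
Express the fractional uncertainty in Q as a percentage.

5.55%

Let p = z^2·s = 85.1. δp/p = √((2·δz/z)² + (1·δs/s)²) = √(0.00170 + 0.00266) = 0.0660, so δp = 5.62.
Q = p − d + b: δQ = √(δp² + δd² + δb²) = √(31.6 + 5.76 + 1.21) = 6.21
Q = 112, so δQ/Q = 6.21/112 = 0.0555.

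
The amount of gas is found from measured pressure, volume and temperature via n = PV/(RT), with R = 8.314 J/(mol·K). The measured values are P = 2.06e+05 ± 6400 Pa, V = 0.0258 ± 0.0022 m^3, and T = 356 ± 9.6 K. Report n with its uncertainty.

1.80 ± 0.170 mol

Relative error in a monomial: (δn/n)² = Σ (nᵢ · δxᵢ/xᵢ)².
  (1·δP/P)² = (1×0.0311)² = 0.000965;  (1·δV/V)² = (1×0.0853)² = 0.00727;  (-1·δT/T)² = (-1×0.0270)² = 0.000727
δn/n = √(0.00896) = 0.0947
n = 1.80 mol, so δn = 0.0947 × 1.80 = 0.170 mol.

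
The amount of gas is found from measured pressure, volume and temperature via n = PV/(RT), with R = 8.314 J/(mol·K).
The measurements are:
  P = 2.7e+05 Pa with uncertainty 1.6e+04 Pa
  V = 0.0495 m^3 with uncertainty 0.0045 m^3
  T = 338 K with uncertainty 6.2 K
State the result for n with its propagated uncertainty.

4.76 ± 0.523 mol

Since n is a product/quotient, work with relative uncertainties:
  (1·δP/P)² = (1×0.0593)² = 0.00351;  (1·δV/V)² = (1×0.0909)² = 0.00826;  (-1·δT/T)² = (-1×0.0183)² = 0.000336
δn/n = √(0.0121) = 0.110
n = 4.76 mol, so δn = 0.110 × 4.76 = 0.523 mol.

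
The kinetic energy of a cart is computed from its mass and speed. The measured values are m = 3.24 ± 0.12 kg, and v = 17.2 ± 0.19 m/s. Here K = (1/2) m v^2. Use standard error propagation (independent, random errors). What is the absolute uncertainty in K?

K is a product of powers, so relative uncertainties combine in quadrature:
  (1·δm/m)² = (1×0.0370)² = 0.00137;  (2·δv/v)² = (2×0.0110)² = 0.000488
δK/K = √(0.00186) = 0.0431
K = 479 J, so δK = 0.0431 × 479 = 20.7 J.

20.7 J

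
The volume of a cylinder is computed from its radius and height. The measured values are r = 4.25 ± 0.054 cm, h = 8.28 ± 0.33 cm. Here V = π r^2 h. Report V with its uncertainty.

Each factor contributes (exponent × relative error)² to (δV/V)²:
  (2·δr/r)² = (2×0.0127)² = 0.000646;  (1·δh/h)² = (1×0.0399)² = 0.00159
δV/V = √(0.00223) = 0.0473
V = 470 cm^3, so δV = 0.0473 × 470 = 22.2 cm^3.

470 ± 22.2 cm^3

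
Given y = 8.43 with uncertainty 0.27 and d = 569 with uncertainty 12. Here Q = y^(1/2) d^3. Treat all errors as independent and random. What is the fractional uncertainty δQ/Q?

Products/powers → add relative errors in quadrature, weighted by exponent:
  (½·δy/y)² = (0.5×0.0320)² = 0.000256;  (3·δd/d)² = (3×0.0211)² = 0.00400
δQ/Q = √(0.00426) = 0.0653

0.0653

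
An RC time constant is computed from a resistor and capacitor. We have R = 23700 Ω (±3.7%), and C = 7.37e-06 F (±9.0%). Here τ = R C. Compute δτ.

0.0170 s

For a monomial τ ∝ R, C, fractional errors add in quadrature:
  (1·δR/R)² = (1×0.0370)² = 0.00137;  (1·δC/C)² = (1×0.0900)² = 0.00810
δτ/τ = √(0.00947) = 0.0973
τ = 0.175 s, so δτ = 0.0973 × 0.175 = 0.0170 s.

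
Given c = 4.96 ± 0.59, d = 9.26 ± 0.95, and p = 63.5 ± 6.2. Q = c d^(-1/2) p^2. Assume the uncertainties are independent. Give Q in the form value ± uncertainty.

Q is a product of powers, so relative uncertainties combine in quadrature:
  (1·δc/c)² = (1×0.119)² = 0.0141;  (−½·δd/d)² = (-0.5×0.103)² = 0.00263;  (2·δp/p)² = (2×0.0976)² = 0.0381
δQ/Q = √(0.0549) = 0.234
Q = 6570, so δQ = 0.234 × 6570 = 1540.

6570 ± 1540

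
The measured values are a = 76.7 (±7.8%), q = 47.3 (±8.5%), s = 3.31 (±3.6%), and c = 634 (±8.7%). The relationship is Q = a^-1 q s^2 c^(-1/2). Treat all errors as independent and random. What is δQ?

Q is a product of powers, so relative uncertainties combine in quadrature:
  (-1·δa/a)² = (-1×0.0780)² = 0.00608;  (1·δq/q)² = (1×0.0850)² = 0.00723;  (2·δs/s)² = (2×0.0360)² = 0.00518;  (−½·δc/c)² = (-0.5×0.0870)² = 0.00189
δQ/Q = √(0.0204) = 0.143
Q = 0.268, so δQ = 0.143 × 0.268 = 0.0383.

0.0383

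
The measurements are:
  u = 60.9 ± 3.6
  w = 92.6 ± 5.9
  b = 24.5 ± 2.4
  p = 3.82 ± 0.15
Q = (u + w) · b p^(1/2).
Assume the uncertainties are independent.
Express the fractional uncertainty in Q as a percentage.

11.0%

Let h = u + w = 154. δh = √(δu² + δw²) = √(13.0 + 34.8) = 6.91, so δh/h = 0.0450.
Q is then a monomial in h, b, p:
δQ/Q = √((δh/h)² + (1·δb/b)² + (½·δp/p)²) = √(0.00203 + 0.00960 + 0.000385) = 0.110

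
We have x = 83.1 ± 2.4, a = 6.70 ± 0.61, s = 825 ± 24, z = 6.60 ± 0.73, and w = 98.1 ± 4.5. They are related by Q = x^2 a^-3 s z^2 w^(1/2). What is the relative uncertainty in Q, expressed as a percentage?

35.8%

Q is a product of powers, so relative uncertainties combine in quadrature:
  (2·δx/x)² = (2×0.0289)² = 0.00334;  (-3·δa/a)² = (-3×0.0910)² = 0.0746;  (1·δs/s)² = (1×0.0291)² = 0.000846;  (2·δz/z)² = (2×0.111)² = 0.0489;  (½·δw/w)² = (0.5×0.0459)² = 0.000526
δQ/Q = √(0.128) = 0.358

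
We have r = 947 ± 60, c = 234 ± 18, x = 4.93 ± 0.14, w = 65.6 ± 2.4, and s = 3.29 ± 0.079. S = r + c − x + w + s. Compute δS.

62.7

Absolute uncertainties add in quadrature for a linear combination:
  (δr)² = 3600;  (δc)² = 324;  (δx)² = 0.0196;  (δw)² = 5.76;  (δs)² = 0.00624
δS = √(3930) = 62.7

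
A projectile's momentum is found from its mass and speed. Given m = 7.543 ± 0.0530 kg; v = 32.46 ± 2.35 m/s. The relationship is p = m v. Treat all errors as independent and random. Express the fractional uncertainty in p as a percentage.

7.27%

Relative error in a monomial: (δp/p)² = Σ (nᵢ · δxᵢ/xᵢ)².
  (1·δm/m)² = (1×0.00703)² = 4.94e-05;  (1·δv/v)² = (1×0.0724)² = 0.00524
δp/p = √(0.00529) = 0.0727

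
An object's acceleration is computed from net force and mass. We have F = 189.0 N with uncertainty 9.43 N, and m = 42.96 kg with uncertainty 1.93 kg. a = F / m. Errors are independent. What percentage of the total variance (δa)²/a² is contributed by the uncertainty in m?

(δa/a)² = (1·δF/F)² + (-1·δm/m)²
  F term: (1×0.0499)² = 0.00249
  m term: (-1×0.0449)² = 0.00202
Total = 0.00451. Share from m = 0.00202/0.00451 = 0.448.

44.8%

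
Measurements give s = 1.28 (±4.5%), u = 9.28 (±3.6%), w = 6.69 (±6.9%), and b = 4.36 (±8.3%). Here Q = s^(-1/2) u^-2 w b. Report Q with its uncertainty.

0.299 ± 0.0394

Since Q is a product/quotient, work with relative uncertainties:
  (−½·δs/s)² = (-0.5×0.0450)² = 0.000506;  (-2·δu/u)² = (-2×0.0360)² = 0.00518;  (1·δw/w)² = (1×0.0690)² = 0.00476;  (1·δb/b)² = (1×0.0830)² = 0.00689
δQ/Q = √(0.0173) = 0.132
Q = 0.299, so δQ = 0.132 × 0.299 = 0.0394.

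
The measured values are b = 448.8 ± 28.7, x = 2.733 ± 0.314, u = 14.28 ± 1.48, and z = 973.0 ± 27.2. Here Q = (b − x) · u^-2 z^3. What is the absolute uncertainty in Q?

4.69e+08

Let w = b − x = 446.1. δw = √(δb² + δx²) = √(824 + 0.0986) = 28.7, so δw/w = 0.0643.
Q is then a monomial in w, u, z:
δQ/Q = √((δw/w)² + (-2·δu/u)² + (3·δz/z)²) = √(0.00414 + 0.0430 + 0.00703) = 0.233
Q = 2.015e+09, so δQ = 0.233 × 2.015e+09 = 4.69e+08.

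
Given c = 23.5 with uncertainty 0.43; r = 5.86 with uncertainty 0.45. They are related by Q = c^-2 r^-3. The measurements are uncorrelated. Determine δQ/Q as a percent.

Each factor contributes (exponent × relative error)² to (δQ/Q)²:
  (-2·δc/c)² = (-2×0.0183)² = 0.00134;  (-3·δr/r)² = (-3×0.0768)² = 0.0531
δQ/Q = √(0.0544) = 0.233

23.3%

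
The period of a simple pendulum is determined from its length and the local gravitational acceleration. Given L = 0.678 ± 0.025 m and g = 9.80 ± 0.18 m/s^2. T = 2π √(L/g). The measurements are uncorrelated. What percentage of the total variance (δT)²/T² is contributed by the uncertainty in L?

80.1%

(δT/T)² = (½·δL/L)² + (−½·δg/g)²
  L term: (0.5×0.0369)² = 0.000340
  g term: (-0.5×0.0184)² = 8.43e-05
Total = 0.000424. Share from L = 0.000340/0.000424 = 0.801.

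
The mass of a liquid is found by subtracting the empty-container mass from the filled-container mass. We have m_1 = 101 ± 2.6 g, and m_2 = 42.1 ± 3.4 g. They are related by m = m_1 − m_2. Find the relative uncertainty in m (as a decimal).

Each term contributes (cᵢ δxᵢ)² to (δm)²:
  (δm_1)² = 6.76;  (δm_2)² = 11.6
δm = √(18.3) = 4.28 g
m = 58.9 g, so δm/m = 4.28/58.9 = 0.0727.

0.0727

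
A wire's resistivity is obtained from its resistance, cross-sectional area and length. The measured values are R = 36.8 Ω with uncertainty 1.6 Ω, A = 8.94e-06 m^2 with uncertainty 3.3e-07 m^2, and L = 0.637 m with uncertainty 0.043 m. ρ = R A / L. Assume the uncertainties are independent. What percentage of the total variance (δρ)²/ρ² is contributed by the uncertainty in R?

(δρ/ρ)² = (1·δR/R)² + (1·δA/A)² + (-1·δL/L)²
  R term: (1×0.0435)² = 0.00189
  A term: (1×0.0369)² = 0.00136
  L term: (-1×0.0675)² = 0.00456
Total = 0.00781. Share from R = 0.00189/0.00781 = 0.242.

24.2%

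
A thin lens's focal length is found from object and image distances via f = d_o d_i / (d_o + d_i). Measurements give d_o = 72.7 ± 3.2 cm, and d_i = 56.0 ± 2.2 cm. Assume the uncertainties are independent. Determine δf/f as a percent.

2.93%

∂f/∂d_o = (d_i/(d_o+d_i))² = 0.189;  ∂f/∂d_i = (d_o/(d_o+d_i))² = 0.319
δf = √((∂f/∂d_o · δd_o)² + (∂f/∂d_i · δd_i)²) = √(0.367 + 0.493) = 0.927 cm
f = 31.6 cm, so δf/f = 0.927/31.6 = 0.0293.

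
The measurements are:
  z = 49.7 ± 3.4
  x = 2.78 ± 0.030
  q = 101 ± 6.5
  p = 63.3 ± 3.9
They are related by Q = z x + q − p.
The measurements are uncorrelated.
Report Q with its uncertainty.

176 ± 12.2

Let w = z·x = 138. δw/w = √((1·δz/z)² + (1·δx/x)²) = √(0.00468 + 0.000116) = 0.0693, so δw = 9.57.
Q = w + q − p: δQ = √(δw² + δq² + δp²) = √(91.6 + 42.2 + 15.2) = 12.2
Q = 176.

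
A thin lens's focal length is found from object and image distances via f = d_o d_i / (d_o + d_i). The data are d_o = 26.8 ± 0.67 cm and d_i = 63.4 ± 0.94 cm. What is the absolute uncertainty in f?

∂f/∂d_o = (d_i/(d_o+d_i))² = 0.494;  ∂f/∂d_i = (d_o/(d_o+d_i))² = 0.0883
δf = √((∂f/∂d_o · δd_o)² + (∂f/∂d_i · δd_i)²) = √(0.110 + 0.00689) = 0.341 cm

0.341 cm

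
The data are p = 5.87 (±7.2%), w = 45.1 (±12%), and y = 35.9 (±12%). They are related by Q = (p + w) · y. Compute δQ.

294

Let u = p + w = 51.0. δu = √(δp² + δw²) = √(0.179 + 29.3) = 5.43, so δu/u = 0.107.
Q is then a monomial in u, y:
δQ/Q = √((δu/u)² + (1·δy/y)²) = √(0.0113 + 0.0144) = 0.160
Q = 1830, so δQ = 0.160 × 1830 = 294.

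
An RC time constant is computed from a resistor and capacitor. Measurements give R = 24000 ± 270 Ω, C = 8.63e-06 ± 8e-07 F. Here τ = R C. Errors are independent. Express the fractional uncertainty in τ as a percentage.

9.34%

For a monomial τ ∝ R, C, fractional errors add in quadrature:
  (1·δR/R)² = (1×0.0112)² = 0.000127;  (1·δC/C)² = (1×0.0927)² = 0.00859
δτ/τ = √(0.00872) = 0.0934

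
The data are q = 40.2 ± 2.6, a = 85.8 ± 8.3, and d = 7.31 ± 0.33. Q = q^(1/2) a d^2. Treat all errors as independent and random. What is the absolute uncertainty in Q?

3960

For a monomial Q ∝ q^(1/2), a, d^2, fractional errors add in quadrature:
  (½·δq/q)² = (0.5×0.0647)² = 0.00105;  (1·δa/a)² = (1×0.0967)² = 0.00936;  (2·δd/d)² = (2×0.0451)² = 0.00815
δQ/Q = √(0.0186) = 0.136
Q = 29100, so δQ = 0.136 × 29100 = 3960.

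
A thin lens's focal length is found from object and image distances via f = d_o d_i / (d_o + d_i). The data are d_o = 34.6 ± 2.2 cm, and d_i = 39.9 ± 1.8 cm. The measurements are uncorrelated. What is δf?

0.741 cm

∂f/∂d_o = (d_i/(d_o+d_i))² = 0.287;  ∂f/∂d_i = (d_o/(d_o+d_i))² = 0.216
δf = √((∂f/∂d_o · δd_o)² + (∂f/∂d_i · δd_i)²) = √(0.398 + 0.151) = 0.741 cm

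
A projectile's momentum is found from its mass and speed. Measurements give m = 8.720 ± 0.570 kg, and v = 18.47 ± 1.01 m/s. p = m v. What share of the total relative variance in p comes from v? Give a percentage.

(δp/p)² = (1·δm/m)² + (1·δv/v)²
  m term: (1×0.0654)² = 0.00427
  v term: (1×0.0547)² = 0.00299
Total = 0.00726. Share from v = 0.00299/0.00726 = 0.412.

41.2%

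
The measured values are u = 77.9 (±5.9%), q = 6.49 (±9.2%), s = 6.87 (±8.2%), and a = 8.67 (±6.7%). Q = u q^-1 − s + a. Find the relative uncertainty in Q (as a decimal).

0.112

Let p = u·q^-1 = 12.0. δp/p = √((1·δu/u)² + (-1·δq/q)²) = √(0.00348 + 0.00846) = 0.109, so δp = 1.31.
Q = p − s + a: δQ = √(δp² + δs² + δa²) = √(1.72 + 0.317 + 0.337) = 1.54
Q = 13.8, so δQ/Q = 1.54/13.8 = 0.112.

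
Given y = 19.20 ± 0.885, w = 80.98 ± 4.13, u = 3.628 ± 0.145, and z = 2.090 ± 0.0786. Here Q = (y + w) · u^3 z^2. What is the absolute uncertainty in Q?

Let h = y + w = 100.2. δh = √(δy² + δw²) = √(0.783 + 17.1) = 4.22, so δh/h = 0.0422.
Q is then a monomial in h, u, z:
δQ/Q = √((δh/h)² + (3·δu/u)² + (2·δz/z)²) = √(0.00178 + 0.0144 + 0.00566) = 0.148
Q = 20900, so δQ = 0.148 × 20900 = 3090.

3090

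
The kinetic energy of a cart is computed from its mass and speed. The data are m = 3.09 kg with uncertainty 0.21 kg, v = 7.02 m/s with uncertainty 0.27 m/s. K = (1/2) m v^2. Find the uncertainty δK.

7.82 J

For a monomial K ∝ m, v^2, fractional errors add in quadrature:
  (1·δm/m)² = (1×0.0680)² = 0.00462;  (2·δv/v)² = (2×0.0385)² = 0.00592
δK/K = √(0.0105) = 0.103
K = 76.1 J, so δK = 0.103 × 76.1 = 7.82 J.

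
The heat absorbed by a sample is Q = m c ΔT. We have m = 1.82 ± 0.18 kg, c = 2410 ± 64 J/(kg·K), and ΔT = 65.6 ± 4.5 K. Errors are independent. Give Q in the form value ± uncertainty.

(2.88 ± 0.355) × 10^5 J

Each factor contributes (exponent × relative error)² to (δQ/Q)²:
  (1·δm/m)² = (1×0.0989)² = 0.00978;  (1·δc/c)² = (1×0.0266)² = 0.000705;  (1·δΔT/ΔT)² = (1×0.0686)² = 0.00471
δQ/Q = √(0.0152) = 0.123
Q = 2.88e+05 J, so δQ = 0.123 × 2.88e+05 = 35500 J.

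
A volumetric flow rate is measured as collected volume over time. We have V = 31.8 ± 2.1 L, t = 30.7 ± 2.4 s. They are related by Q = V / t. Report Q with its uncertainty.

Each factor contributes (exponent × relative error)² to (δQ/Q)²:
  (1·δV/V)² = (1×0.0660)² = 0.00436;  (-1·δt/t)² = (-1×0.0782)² = 0.00611
δQ/Q = √(0.0105) = 0.102
Q = 1.04 L/s, so δQ = 0.102 × 1.04 = 0.106 L/s.

1.04 ± 0.106 L/s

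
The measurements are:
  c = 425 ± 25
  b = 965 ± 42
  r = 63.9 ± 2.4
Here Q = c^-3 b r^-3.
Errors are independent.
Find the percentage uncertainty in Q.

21.4%

For a monomial Q ∝ c^-3, b, r^-3, fractional errors add in quadrature:
  (-3·δc/c)² = (-3×0.0588)² = 0.0311;  (1·δb/b)² = (1×0.0435)² = 0.00189;  (-3·δr/r)² = (-3×0.0376)² = 0.0127
δQ/Q = √(0.0457) = 0.214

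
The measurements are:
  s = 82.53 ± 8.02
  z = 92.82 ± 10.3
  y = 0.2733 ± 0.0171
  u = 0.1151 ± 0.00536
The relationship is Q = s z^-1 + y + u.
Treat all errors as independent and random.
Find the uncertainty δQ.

0.132

Let p = s·z^-1 = 0.8891. δp/p = √((1·δs/s)² + (-1·δz/z)²) = √(0.00944 + 0.0123) = 0.148, so δp = 0.131.
Q = p + y + u: δQ = √(δp² + δy² + δu²) = √(0.0172 + 0.000292 + 2.87e-05) = 0.132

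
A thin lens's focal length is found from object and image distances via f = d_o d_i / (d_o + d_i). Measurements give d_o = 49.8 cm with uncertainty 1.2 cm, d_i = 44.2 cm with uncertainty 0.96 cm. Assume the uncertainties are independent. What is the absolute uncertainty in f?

0.378 cm

∂f/∂d_o = (d_i/(d_o+d_i))² = 0.221;  ∂f/∂d_i = (d_o/(d_o+d_i))² = 0.281
δf = √((∂f/∂d_o · δd_o)² + (∂f/∂d_i · δd_i)²) = √(0.0704 + 0.0726) = 0.378 cm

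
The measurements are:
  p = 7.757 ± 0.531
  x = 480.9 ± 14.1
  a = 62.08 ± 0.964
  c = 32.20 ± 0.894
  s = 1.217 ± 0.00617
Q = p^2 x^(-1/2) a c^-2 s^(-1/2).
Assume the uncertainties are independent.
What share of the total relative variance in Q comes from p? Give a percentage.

84.1%

(δQ/Q)² = (2·δp/p)² + (−½·δx/x)² + (1·δa/a)² + (-2·δc/c)² + (−½·δs/s)²
  p term: (2×0.0685)² = 0.0187
  x term: (-0.5×0.0293)² = 0.000215
  a term: (1×0.0155)² = 0.000241
  c term: (-2×0.0278)² = 0.00308
  s term: (-0.5×0.00507)² = 6.43e-06
Total = 0.0223. Share from p = 0.0187/0.0223 = 0.841.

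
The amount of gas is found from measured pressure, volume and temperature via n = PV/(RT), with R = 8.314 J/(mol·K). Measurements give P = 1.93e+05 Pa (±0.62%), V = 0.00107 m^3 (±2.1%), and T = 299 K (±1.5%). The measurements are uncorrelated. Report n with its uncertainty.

n is a product of powers, so relative uncertainties combine in quadrature:
  (1·δP/P)² = (1×0.00620)² = 3.84e-05;  (1·δV/V)² = (1×0.0210)² = 0.000441;  (-1·δT/T)² = (-1×0.0150)² = 0.000225
δn/n = √(0.000704) = 0.0265
n = 0.0831 mol, so δn = 0.0265 × 0.0831 = 0.00220 mol.

0.0831 ± 0.00220 mol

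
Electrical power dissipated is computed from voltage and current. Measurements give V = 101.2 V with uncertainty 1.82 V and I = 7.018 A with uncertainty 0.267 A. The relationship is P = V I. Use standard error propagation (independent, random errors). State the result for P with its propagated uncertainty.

710.2 ± 29.9 W

P is a product of powers, so relative uncertainties combine in quadrature:
  (1·δV/V)² = (1×0.0180)² = 0.000323;  (1·δI/I)² = (1×0.0380)² = 0.00145
δP/P = √(0.00177) = 0.0421
P = 710.2 W, so δP = 0.0421 × 710.2 = 29.9 W.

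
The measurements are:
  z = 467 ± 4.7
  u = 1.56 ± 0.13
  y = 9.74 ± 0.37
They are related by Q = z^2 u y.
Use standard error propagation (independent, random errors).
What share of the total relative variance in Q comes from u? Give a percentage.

(δQ/Q)² = (2·δz/z)² + (1·δu/u)² + (1·δy/y)²
  z term: (2×0.0101)² = 0.000405
  u term: (1×0.0833)² = 0.00694
  y term: (1×0.0380)² = 0.00144
Total = 0.00879. Share from u = 0.00694/0.00879 = 0.790.

79.0%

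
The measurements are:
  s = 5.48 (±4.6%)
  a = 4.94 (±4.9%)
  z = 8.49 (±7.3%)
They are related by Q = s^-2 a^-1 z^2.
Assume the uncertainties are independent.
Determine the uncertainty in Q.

0.0872

For a monomial Q ∝ s^-2, a^-1, z^2, fractional errors add in quadrature:
  (-2·δs/s)² = (-2×0.0460)² = 0.00846;  (-1·δa/a)² = (-1×0.0490)² = 0.00240;  (2·δz/z)² = (2×0.0730)² = 0.0213
δQ/Q = √(0.0322) = 0.179
Q = 0.486, so δQ = 0.179 × 0.486 = 0.0872.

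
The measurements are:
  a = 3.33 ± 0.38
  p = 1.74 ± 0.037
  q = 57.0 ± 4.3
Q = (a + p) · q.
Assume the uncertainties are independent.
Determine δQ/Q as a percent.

10.7%

Let u = a + p = 5.07. δu = √(δa² + δp²) = √(0.144 + 0.00137) = 0.382, so δu/u = 0.0753.
Q is then a monomial in u, q:
δQ/Q = √((δu/u)² + (1·δq/q)²) = √(0.00567 + 0.00569) = 0.107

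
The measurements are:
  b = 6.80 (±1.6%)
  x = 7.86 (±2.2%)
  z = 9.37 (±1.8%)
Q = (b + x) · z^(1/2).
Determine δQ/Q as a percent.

1.66%

Let u = b + x = 14.7. δu = √(δb² + δx²) = √(0.0118 + 0.0299) = 0.204, so δu/u = 0.0139.
Q is then a monomial in u, z:
δQ/Q = √((δu/u)² + (½·δz/z)²) = √(0.000194 + 8.1e-05) = 0.0166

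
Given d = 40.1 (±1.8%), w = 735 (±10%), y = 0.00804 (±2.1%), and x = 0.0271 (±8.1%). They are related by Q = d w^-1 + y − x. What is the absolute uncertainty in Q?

Let p = d·w^-1 = 0.0546. δp/p = √((1·δd/d)² + (-1·δw/w)²) = √(0.000324 + 0.0100) = 0.102, so δp = 0.00554.
Q = p + y − x: δQ = √(δp² + δy² + δx²) = √(3.07e-05 + 2.85e-08 + 4.82e-06) = 0.00596

0.00596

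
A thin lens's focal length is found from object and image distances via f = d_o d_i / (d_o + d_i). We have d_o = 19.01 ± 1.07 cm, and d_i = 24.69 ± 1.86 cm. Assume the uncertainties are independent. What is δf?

0.490 cm

∂f/∂d_o = (d_i/(d_o+d_i))² = 0.319;  ∂f/∂d_i = (d_o/(d_o+d_i))² = 0.189
δf = √((∂f/∂d_o · δd_o)² + (∂f/∂d_i · δd_i)²) = √(0.117 + 0.124) = 0.490 cm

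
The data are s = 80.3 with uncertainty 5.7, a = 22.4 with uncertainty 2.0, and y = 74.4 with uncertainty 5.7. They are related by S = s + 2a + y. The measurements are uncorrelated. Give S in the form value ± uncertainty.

Each term contributes (cᵢ δxᵢ)² to (δS)²:
  (δs)² = 32.5;  (2·δa)² = 16.0;  (δy)² = 32.5
δS = √(81.0) = 9.00
S = 200.

200 ± 9.00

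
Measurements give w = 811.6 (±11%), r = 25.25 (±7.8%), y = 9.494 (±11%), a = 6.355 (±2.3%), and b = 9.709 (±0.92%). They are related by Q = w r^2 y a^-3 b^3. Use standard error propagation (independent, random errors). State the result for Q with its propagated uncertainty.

For a monomial Q ∝ w, r^2, y, a^-3, b^3, fractional errors add in quadrature:
  (1·δw/w)² = (1×0.110)² = 0.0121;  (2·δr/r)² = (2×0.0780)² = 0.0243;  (1·δy/y)² = (1×0.110)² = 0.0121;  (-3·δa/a)² = (-3×0.0230)² = 0.00476;  (3·δb/b)² = (3×0.00920)² = 0.000762
δQ/Q = √(0.0541) = 0.233
Q = 1.752e+07, so δQ = 0.233 × 1.752e+07 = 4.07e+06.

(1.752 ± 0.407) × 10^7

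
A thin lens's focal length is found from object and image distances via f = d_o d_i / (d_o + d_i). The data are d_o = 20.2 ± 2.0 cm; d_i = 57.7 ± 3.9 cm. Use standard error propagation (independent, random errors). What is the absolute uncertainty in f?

1.13 cm

∂f/∂d_o = (d_i/(d_o+d_i))² = 0.549;  ∂f/∂d_i = (d_o/(d_o+d_i))² = 0.0672
δf = √((∂f/∂d_o · δd_o)² + (∂f/∂d_i · δd_i)²) = √(1.20 + 0.0688) = 1.13 cm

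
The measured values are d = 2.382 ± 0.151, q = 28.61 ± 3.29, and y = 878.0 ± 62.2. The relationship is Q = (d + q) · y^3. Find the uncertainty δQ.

Let u = d + q = 30.99. δu = √(δd² + δq²) = √(0.0228 + 10.8) = 3.29, so δu/u = 0.106.
Q is then a monomial in u, y:
δQ/Q = √((δu/u)² + (3·δy/y)²) = √(0.0113 + 0.0452) = 0.238
Q = 2.098e+10, so δQ = 0.238 × 2.098e+10 = 4.98e+09.

4.98e+09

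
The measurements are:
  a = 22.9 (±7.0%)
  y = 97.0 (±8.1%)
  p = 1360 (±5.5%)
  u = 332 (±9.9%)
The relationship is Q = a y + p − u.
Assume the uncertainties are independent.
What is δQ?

Let w = a·y = 2220. δw/w = √((1·δa/a)² + (1·δy/y)²) = √(0.00490 + 0.00656) = 0.107, so δw = 238.
Q = w + p − u: δQ = √(δw² + δp² + δu²) = √(56600 + 5600 + 1080) = 251

251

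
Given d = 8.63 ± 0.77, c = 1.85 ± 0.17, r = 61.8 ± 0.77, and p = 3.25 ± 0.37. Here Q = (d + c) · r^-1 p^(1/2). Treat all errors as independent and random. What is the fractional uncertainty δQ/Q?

0.0952

Let u = d + c = 10.5. δu = √(δd² + δc²) = √(0.593 + 0.0289) = 0.789, so δu/u = 0.0752.
Q is then a monomial in u, r, p:
δQ/Q = √((δu/u)² + (-1·δr/r)² + (½·δp/p)²) = √(0.00566 + 0.000155 + 0.00324) = 0.0952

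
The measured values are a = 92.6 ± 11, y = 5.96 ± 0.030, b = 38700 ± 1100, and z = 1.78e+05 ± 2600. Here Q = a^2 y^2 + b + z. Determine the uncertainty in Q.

Let p = a^2·y^2 = 3.05e+05. δp/p = √((2·δa/a)² + (2·δy/y)²) = √(0.0564 + 0.000101) = 0.238, so δp = 72400.
Q = p + b + z: δQ = √(δp² + δb² + δz²) = √(5.25e+09 + 1.21e+06 + 6.76e+06) = 72500

72500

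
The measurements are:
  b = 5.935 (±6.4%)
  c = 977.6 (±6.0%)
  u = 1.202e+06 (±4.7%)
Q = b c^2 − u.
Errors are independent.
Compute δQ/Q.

Let p = b·c^2 = 5.672e+06. δp/p = √((1·δb/b)² + (2·δc/c)²) = √(0.00410 + 0.0144) = 0.136, so δp = 7.71e+05.
Q = p − u: δQ = √(δp² + δu²) = √(5.95e+11 + 3.19e+09) = 7.73e+05
Q = 4.47e+06, so δQ/Q = 7.73e+05/4.47e+06 = 0.173.

0.173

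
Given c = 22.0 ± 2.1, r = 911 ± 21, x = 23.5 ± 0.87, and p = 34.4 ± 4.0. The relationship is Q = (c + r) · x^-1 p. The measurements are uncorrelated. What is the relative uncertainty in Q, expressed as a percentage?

12.4%

Let u = c + r = 933. δu = √(δc² + δr²) = √(4.41 + 441) = 21.1, so δu/u = 0.0226.
Q is then a monomial in u, x, p:
δQ/Q = √((δu/u)² + (-1·δx/x)² + (1·δp/p)²) = √(0.000512 + 0.00137 + 0.0135) = 0.124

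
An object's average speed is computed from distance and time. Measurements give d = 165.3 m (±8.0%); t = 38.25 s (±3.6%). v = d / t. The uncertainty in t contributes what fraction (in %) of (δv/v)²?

(δv/v)² = (1·δd/d)² + (-1·δt/t)²
  d term: (1×0.0800)² = 0.00640
  t term: (-1×0.0360)² = 0.00130
Total = 0.00770. Share from t = 0.00130/0.00770 = 0.168.

16.8%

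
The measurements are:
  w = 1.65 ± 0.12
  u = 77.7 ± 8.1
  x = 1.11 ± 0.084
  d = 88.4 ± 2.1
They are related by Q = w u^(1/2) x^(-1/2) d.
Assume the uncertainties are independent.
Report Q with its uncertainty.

1220 ± 122

Products/powers → add relative errors in quadrature, weighted by exponent:
  (1·δw/w)² = (1×0.0727)² = 0.00529;  (½·δu/u)² = (0.5×0.104)² = 0.00272;  (−½·δx/x)² = (-0.5×0.0757)² = 0.00143;  (1·δd/d)² = (1×0.0238)² = 0.000564
δQ/Q = √(0.0100) = 0.100
Q = 1220, so δQ = 0.100 × 1220 = 122.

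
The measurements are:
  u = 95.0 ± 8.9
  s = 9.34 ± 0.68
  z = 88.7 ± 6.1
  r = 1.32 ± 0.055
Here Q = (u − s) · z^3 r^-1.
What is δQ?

1.06e+07

Let w = u − s = 85.7. δw = √(δu² + δs²) = √(79.2 + 0.462) = 8.93, so δw/w = 0.104.
Q is then a monomial in w, z, r:
δQ/Q = √((δw/w)² + (3·δz/z)² + (-1·δr/r)²) = √(0.0109 + 0.0426 + 0.00174) = 0.235
Q = 4.53e+07, so δQ = 0.235 × 4.53e+07 = 1.06e+07.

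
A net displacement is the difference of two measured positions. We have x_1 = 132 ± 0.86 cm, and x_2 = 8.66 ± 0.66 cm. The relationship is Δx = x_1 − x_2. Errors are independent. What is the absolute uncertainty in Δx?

1.08 cm

For a sum/difference, combine absolute errors in quadrature:
  (δx_1)² = 0.740;  (δx_2)² = 0.436
δΔx = √(1.18) = 1.08 cm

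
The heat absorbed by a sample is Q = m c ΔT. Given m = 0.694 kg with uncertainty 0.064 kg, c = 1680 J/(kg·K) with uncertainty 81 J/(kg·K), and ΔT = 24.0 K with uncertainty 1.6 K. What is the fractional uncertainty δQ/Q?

Relative error in a monomial: (δQ/Q)² = Σ (nᵢ · δxᵢ/xᵢ)².
  (1·δm/m)² = (1×0.0922)² = 0.00850;  (1·δc/c)² = (1×0.0482)² = 0.00232;  (1·δΔT/ΔT)² = (1×0.0667)² = 0.00444
δQ/Q = √(0.0153) = 0.124

0.124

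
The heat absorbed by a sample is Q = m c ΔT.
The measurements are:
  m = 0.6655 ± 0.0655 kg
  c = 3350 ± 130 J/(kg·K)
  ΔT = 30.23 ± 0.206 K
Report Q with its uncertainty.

67400 ± 7140 J

For a monomial Q ∝ m, c, ΔT, fractional errors add in quadrature:
  (1·δm/m)² = (1×0.0984)² = 0.00969;  (1·δc/c)² = (1×0.0388)² = 0.00151;  (1·δΔT/ΔT)² = (1×0.00681)² = 4.64e-05
δQ/Q = √(0.0112) = 0.106
Q = 67400 J, so δQ = 0.106 × 67400 = 7140 J.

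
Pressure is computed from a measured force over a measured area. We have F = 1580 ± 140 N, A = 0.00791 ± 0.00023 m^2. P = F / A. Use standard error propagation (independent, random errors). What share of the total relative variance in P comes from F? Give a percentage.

(δP/P)² = (1·δF/F)² + (-1·δA/A)²
  F term: (1×0.0886)² = 0.00785
  A term: (-1×0.0291)² = 0.000845
Total = 0.00870. Share from F = 0.00785/0.00870 = 0.903.

90.3%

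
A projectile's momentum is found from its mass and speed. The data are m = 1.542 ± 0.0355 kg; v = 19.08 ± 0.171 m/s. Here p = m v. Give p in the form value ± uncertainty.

29.42 ± 0.727 kg·m/s

Since p is a product/quotient, work with relative uncertainties:
  (1·δm/m)² = (1×0.0230)² = 0.000530;  (1·δv/v)² = (1×0.00896)² = 8.03e-05
δp/p = √(0.000610) = 0.0247
p = 29.42 kg·m/s, so δp = 0.0247 × 29.42 = 0.727 kg·m/s.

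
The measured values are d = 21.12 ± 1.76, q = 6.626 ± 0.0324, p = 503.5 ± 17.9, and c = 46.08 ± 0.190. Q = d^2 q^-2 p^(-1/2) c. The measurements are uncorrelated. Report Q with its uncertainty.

Since Q is a product/quotient, work with relative uncertainties:
  (2·δd/d)² = (2×0.0833)² = 0.0278;  (-2·δq/q)² = (-2×0.00489)² = 9.56e-05;  (−½·δp/p)² = (-0.5×0.0356)² = 0.000316;  (1·δc/c)² = (1×0.00412)² = 1.7e-05
δQ/Q = √(0.0282) = 0.168
Q = 20.86, so δQ = 0.168 × 20.86 = 3.50.

20.86 ± 3.50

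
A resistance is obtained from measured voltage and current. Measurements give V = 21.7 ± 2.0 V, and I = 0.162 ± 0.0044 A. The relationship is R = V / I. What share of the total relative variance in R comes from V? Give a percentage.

92.0%

(δR/R)² = (1·δV/V)² + (-1·δI/I)²
  V term: (1×0.0922)² = 0.00849
  I term: (-1×0.0272)² = 0.000738
Total = 0.00923. Share from V = 0.00849/0.00923 = 0.920.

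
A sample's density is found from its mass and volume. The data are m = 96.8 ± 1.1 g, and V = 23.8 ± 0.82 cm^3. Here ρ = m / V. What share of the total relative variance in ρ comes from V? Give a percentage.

90.2%

(δρ/ρ)² = (1·δm/m)² + (-1·δV/V)²
  m term: (1×0.0114)² = 0.000129
  V term: (-1×0.0345)² = 0.00119
Total = 0.00132. Share from V = 0.00119/0.00132 = 0.902.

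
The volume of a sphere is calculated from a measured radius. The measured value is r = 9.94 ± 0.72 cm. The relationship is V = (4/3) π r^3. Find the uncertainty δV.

V ∝ r^3, so δV/V = |3| · δr/r = 3 × 0.0724 = 0.217.
V = 4110 cm^3, so δV = 0.217 × 4110 = 894 cm^3.

894 cm^3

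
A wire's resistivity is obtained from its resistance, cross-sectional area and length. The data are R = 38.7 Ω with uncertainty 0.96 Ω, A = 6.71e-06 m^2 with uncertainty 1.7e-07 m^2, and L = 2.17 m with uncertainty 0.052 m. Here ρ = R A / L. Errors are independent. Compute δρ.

5.12e-06 Ω·m

ρ is a product of powers, so relative uncertainties combine in quadrature:
  (1·δR/R)² = (1×0.0248)² = 0.000615;  (1·δA/A)² = (1×0.0253)² = 0.000642;  (-1·δL/L)² = (-1×0.0240)² = 0.000574
δρ/ρ = √(0.00183) = 0.0428
ρ = 0.000120 Ω·m, so δρ = 0.0428 × 0.000120 = 5.12e-06 Ω·m.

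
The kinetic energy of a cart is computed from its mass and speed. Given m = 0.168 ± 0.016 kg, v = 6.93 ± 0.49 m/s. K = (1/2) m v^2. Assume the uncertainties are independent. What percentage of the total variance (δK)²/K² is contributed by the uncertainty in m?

(δK/K)² = (1·δm/m)² + (2·δv/v)²
  m term: (1×0.0952)² = 0.00907
  v term: (2×0.0707)² = 0.0200
Total = 0.0291. Share from m = 0.00907/0.0291 = 0.312.

31.2%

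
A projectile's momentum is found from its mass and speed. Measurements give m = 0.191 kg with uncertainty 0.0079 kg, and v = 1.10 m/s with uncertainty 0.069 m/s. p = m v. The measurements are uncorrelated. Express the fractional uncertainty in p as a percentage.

p is a product of powers, so relative uncertainties combine in quadrature:
  (1·δm/m)² = (1×0.0414)² = 0.00171;  (1·δv/v)² = (1×0.0627)² = 0.00393
δp/p = √(0.00565) = 0.0751

7.51%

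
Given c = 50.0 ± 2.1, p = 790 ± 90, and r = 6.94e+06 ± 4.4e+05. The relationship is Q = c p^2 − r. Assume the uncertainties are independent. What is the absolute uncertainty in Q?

Let w = c·p^2 = 3.12e+07. δw/w = √((1·δc/c)² + (2·δp/p)²) = √(0.00176 + 0.0519) = 0.232, so δw = 7.23e+06.
Q = w − r: δQ = √(δw² + δr²) = √(5.23e+13 + 1.94e+11) = 7.24e+06

7.24e+06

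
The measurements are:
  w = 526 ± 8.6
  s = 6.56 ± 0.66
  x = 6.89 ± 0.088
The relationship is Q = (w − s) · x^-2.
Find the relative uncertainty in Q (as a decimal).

Let u = w − s = 519. δu = √(δw² + δs²) = √(74.0 + 0.436) = 8.63, so δu/u = 0.0166.
Q is then a monomial in u, x:
δQ/Q = √((δu/u)² + (-2·δx/x)²) = √(0.000276 + 0.000653) = 0.0305

0.0305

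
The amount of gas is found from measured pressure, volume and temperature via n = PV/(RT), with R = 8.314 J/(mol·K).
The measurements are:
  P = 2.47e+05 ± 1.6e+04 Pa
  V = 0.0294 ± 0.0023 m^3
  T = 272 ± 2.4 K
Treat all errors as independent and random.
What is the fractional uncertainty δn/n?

Since n is a product/quotient, work with relative uncertainties:
  (1·δP/P)² = (1×0.0648)² = 0.00420;  (1·δV/V)² = (1×0.0782)² = 0.00612;  (-1·δT/T)² = (-1×0.00882)² = 7.79e-05
δn/n = √(0.0104) = 0.102

0.102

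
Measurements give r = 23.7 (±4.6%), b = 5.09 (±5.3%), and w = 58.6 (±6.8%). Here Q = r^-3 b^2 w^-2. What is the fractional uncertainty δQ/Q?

For a monomial Q ∝ r^-3, b^2, w^-2, fractional errors add in quadrature:
  (-3·δr/r)² = (-3×0.0460)² = 0.0190;  (2·δb/b)² = (2×0.0530)² = 0.0112;  (-2·δw/w)² = (-2×0.0680)² = 0.0185
δQ/Q = √(0.0488) = 0.221

0.221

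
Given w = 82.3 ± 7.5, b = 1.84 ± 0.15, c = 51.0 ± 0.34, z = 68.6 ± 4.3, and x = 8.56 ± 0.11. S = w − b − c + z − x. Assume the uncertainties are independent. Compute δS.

For a sum/difference, combine absolute errors in quadrature:
  (δw)² = 56.2;  (δb)² = 0.0225;  (δc)² = 0.116;  (δz)² = 18.5;  (δx)² = 0.0121
δS = √(74.9) = 8.65

8.65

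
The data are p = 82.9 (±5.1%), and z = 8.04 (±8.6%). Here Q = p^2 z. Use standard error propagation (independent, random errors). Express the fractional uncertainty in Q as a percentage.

Relative error in a monomial: (δQ/Q)² = Σ (nᵢ · δxᵢ/xᵢ)².
  (2·δp/p)² = (2×0.0510)² = 0.0104;  (1·δz/z)² = (1×0.0860)² = 0.00740
δQ/Q = √(0.0178) = 0.133

13.3%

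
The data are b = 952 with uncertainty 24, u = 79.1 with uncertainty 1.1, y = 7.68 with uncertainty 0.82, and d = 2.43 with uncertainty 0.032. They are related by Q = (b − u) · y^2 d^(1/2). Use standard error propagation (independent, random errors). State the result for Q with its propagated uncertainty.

80300 ± 17300

Let w = b − u = 873. δw = √(δb² + δu²) = √(576 + 1.21) = 24.0, so δw/w = 0.0275.
Q is then a monomial in w, y, d:
δQ/Q = √((δw/w)² + (2·δy/y)² + (½·δd/d)²) = √(0.000758 + 0.0456 + 4.34e-05) = 0.215
Q = 80300, so δQ = 0.215 × 80300 = 17300.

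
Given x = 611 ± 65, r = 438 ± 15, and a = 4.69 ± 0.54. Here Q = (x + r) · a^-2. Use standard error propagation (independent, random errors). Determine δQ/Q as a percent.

Let u = x + r = 1050. δu = √(δx² + δr²) = √(4220 + 225) = 66.7, so δu/u = 0.0636.
Q is then a monomial in u, a:
δQ/Q = √((δu/u)² + (-2·δa/a)²) = √(0.00404 + 0.0530) = 0.239

23.9%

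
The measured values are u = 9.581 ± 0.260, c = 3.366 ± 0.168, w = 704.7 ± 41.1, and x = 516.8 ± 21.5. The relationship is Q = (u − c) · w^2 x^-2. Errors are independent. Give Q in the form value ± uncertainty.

11.56 ± 1.75

Let h = u − c = 6.215. δh = √(δu² + δc²) = √(0.0676 + 0.0282) = 0.310, so δh/h = 0.0498.
Q is then a monomial in h, w, x:
δQ/Q = √((δh/h)² + (2·δw/w)² + (-2·δx/x)²) = √(0.00248 + 0.0136 + 0.00692) = 0.152
Q = 11.56, so δQ = 0.152 × 11.56 = 1.75.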